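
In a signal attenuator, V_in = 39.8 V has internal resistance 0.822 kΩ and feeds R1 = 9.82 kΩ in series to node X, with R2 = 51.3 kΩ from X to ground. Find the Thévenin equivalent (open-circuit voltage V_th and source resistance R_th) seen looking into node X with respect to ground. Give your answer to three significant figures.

R1' = 0.822 + 9.82 = 10.64 kΩ (source resistance + R1).
Open-circuit (no load on X): V_th = V_in · R2/(R1' + R2) = 39.8 × 51.3/(10.64 + 51.3) = 32.96 V.
Zeroing V_in shorts the top of R1' to ground, so R_th = R1' ‖ R2 = 8.814 kΩ.

V_th ≈ 33.0 V, R_th ≈ 8.81 kΩ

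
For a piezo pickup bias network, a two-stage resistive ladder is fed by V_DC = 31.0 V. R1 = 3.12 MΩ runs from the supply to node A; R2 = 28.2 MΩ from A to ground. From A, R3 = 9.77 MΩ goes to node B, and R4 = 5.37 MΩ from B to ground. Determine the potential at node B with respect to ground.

Looking into the second stage from A: R3 + R4 = 15.14 MΩ appears in parallel with R2.
R2 ‖ (R3+R4) = 9.851 MΩ.
V_A = 31.0 × 9.851/(3.12 + 9.851) = 23.54 V.
Then the unloaded second divider: V_B = V_A × R4/(R3+R4) = 23.54 × 0.3547 = 8.351 V.

V_B ≈ 8.35 V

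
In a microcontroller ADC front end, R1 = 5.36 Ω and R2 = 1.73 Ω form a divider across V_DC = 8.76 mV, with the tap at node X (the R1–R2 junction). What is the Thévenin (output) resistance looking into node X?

R_th ≈ 1.31 Ω

Looking into X with the source shorted: R_th = R1·R2/(R1+R2) = 5.360 × 1.73/7.090 = 1.308 Ω.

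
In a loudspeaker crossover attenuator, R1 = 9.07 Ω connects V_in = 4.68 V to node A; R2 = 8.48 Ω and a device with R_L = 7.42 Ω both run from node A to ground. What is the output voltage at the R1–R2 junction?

R2 ‖ R_L = (8.48 × 7.42)/(8.48 + 7.42) = 3.957 Ω.
Then V_out = V_in · R2'/(R1 + R2') = 4.68 × 3.957/13.03 = 1.422 V.

V_out ≈ 1.42 V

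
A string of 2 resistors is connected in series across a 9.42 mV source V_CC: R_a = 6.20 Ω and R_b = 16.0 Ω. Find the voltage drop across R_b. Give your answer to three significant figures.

V ≈ 6.79 mV

ΣR = 6.20 + 16.0 = 22.20 Ω.
V = V_CC · R/ΣR = 9.42 × 0.7207 = 6.789 mV.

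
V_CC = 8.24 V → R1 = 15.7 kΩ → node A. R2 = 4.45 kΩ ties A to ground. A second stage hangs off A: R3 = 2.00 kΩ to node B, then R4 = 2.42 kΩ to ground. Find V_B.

V_B ≈ 0.558 V

Looking into the second stage from A: R3 + R4 = 4.420 kΩ appears in parallel with R2.
R2 ‖ (R3+R4) = 2.217 kΩ.
So V_A = 8.24 × 0.1238 = 1.020 V.
V_B = V_A × 0.5475 = 0.5583 V.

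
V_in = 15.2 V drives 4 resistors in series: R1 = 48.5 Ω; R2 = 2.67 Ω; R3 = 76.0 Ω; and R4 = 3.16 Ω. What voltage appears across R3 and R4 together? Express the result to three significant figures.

V ≈ 9.23 V

Total series resistance ΣR = 48.5 + 2.67 + 76.0 + 3.16 = 130.3 Ω.
R_{R3..R4} = 76.0 + 3.16 = 79.16 Ω.
Voltage divider: V = V_in · (79.16 / 130.3) = 15.2 × 0.6074 = 9.232 V.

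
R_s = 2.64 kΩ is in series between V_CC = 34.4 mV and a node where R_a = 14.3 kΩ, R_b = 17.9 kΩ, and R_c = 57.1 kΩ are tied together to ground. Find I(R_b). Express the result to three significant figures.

Equivalent of the parallel group: R_p = 6.978 kΩ.
V_A = 34.4 × 6.978/9.618 = 24.96 mV.
I(R_b) = V_A / R_b = 24.96/17.9 = 1.394 µA.

I ≈ 1.39 µA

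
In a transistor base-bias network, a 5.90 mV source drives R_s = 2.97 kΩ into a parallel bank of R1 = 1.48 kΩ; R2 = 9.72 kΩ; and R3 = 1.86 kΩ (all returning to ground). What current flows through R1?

I ≈ 0.812 µA

Equivalent of the parallel group: R_p = 0.7598 kΩ.
V_A = 5.90 × 0.7598/3.730 = 1.202 mV.
I(R1) = V_A / R1 = 1.202/1.48 = 0.8121 µA.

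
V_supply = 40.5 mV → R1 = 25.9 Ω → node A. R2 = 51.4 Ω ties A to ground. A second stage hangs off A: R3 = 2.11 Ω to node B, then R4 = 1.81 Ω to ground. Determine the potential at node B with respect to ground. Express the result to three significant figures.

V_B ≈ 2.31 mV

Node A sees R2 in parallel with the series input of stage 2, R3 + R4 = 3.920 Ω.
R2 ‖ (R3+R4) = 3.642 Ω.
So V_A = 40.5 × 0.1233 = 4.993 mV.
Stage 2 is unloaded, so V_B = V_A · R4/(R3+R4) = 4.993 × 1.81/3.920 = 2.306 mV.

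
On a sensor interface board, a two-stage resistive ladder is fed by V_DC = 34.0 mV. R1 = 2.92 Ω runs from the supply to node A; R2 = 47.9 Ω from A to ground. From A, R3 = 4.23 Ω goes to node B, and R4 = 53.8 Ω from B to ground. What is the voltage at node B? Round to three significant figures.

V_B ≈ 28.4 mV

The second stage (R3 + R4 = 58.03 Ω) loads node A in parallel with R2.
Effective lower resistance at A: R2 ‖ 58.03 = 26.24 Ω.
So V_A = 34.0 × 0.8999 = 30.60 mV.
V_B = V_A × 0.9271 = 28.37 mV.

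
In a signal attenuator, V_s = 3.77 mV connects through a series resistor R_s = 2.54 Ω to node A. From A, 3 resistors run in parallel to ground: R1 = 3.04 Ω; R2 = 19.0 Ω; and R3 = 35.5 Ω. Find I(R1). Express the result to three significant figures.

Combine the parallel branches: R_p = (1/3.04 + 1/19.0 + 1/35.5)⁻¹ = 2.441 Ω.
Node voltage V_A = V_s · R_p/(R_s + R_p) = 3.77 × 0.4900 = 1.847 mV.
Branch current I = V_A/R1 = 1.847/3.04 = 0.6077 mA.

I ≈ 0.608 mA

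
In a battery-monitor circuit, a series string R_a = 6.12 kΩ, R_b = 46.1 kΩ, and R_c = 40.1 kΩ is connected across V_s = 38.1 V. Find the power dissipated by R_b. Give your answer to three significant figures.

ΣR = 92.32 kΩ → I = 38.1/92.32 = 0.4127 mA.
P = I²R = 0.1703 × 46.1 = 7.852 mW.

P ≈ 7.85 mW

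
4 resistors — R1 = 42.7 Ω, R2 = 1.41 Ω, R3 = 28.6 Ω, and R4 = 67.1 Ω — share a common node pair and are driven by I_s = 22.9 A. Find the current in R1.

I ≈ 0.685 A

Total conductance ΣG = 1/42.7 + 1/1.41 + 1/28.6 + 1/67.1 = 0.7825 (units of 1/Ω).
R1 takes the fraction G_k/ΣG = 0.02342/0.7825 = 0.02993, so I = 22.9 × 0.02993 = 0.6854 A.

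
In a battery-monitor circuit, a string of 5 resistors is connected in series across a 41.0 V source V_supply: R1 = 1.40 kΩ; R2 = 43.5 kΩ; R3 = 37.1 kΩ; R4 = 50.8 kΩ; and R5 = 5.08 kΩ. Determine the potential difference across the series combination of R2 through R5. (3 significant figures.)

Series total: ΣR = 1.40 + 43.5 + 37.1 + 50.8 + 5.08 = 137.9 kΩ.
R_{R2..R5} = 43.5 + 37.1 + 50.8 + 5.08 = 136.5 kΩ.
V = V_supply · R/ΣR = 41.0 × 0.9898 = 40.58 V.

V ≈ 40.6 V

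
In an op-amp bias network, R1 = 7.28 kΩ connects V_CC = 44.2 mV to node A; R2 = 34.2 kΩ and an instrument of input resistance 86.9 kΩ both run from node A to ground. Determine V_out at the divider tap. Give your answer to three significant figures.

V_out ≈ 34.1 mV

R2 ‖ R_L = (34.2 × 86.9)/(34.2 + 86.9) = 24.54 kΩ.
Voltage divider with the loaded lower leg: V_out = 44.2 × 24.54/(7.28 + 24.54) = 44.2 × 0.7712 = 34.09 mV.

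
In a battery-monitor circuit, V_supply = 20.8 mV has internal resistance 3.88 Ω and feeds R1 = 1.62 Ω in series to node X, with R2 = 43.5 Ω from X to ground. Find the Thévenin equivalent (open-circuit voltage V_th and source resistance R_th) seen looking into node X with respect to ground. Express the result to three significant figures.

V_th ≈ 18.5 mV, R_th ≈ 4.88 Ω

R1' = 3.88 + 1.62 = 5.500 Ω (source resistance + R1).
Open-circuit (no load on X): V_th = V_supply · R2/(R1' + R2) = 20.8 × 43.5/(5.500 + 43.5) = 18.47 mV.
Zeroing V_supply shorts the top of R1' to ground, so R_th = R1' ‖ R2 = 4.883 Ω.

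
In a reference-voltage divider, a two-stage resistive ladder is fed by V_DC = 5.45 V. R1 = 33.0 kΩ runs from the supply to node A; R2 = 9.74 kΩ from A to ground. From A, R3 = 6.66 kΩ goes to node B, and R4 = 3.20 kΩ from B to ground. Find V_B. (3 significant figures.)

V_B ≈ 0.229 V

The second stage (R3 + R4 = 9.860 kΩ) loads node A in parallel with R2.
R2 ‖ (R3+R4) = 4.900 kΩ.
So V_A = 5.45 × 0.1293 = 0.7046 V.
V_B = V_A × 0.3245 = 0.2287 V.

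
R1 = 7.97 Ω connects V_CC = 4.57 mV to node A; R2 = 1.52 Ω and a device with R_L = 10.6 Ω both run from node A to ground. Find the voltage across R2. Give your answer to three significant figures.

The load sits in parallel with R2, giving an effective lower resistance R2' = R2·R_L/(R2+R_L) = 1.329 Ω.
Now apply the divider: V_out = 4.57 × 0.1430 = 0.6533 mV.

V_out ≈ 0.653 mV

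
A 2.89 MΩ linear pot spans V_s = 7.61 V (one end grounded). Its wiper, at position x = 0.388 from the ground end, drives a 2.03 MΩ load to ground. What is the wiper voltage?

V_out ≈ 2.21 V

Split the track: R_lower = x·R_p = 1.121 MΩ, R_upper = (1−x)·R_p = 1.769 MΩ.
Lower segment in parallel with the load: 1.121 ‖ 2.03 = 0.7223 MΩ.
Then V_out = V_s · 0.7223/(1.769 + 0.7223) = 2.207 V.
(Unloaded: V_out = x·V_s = 2.95 V.)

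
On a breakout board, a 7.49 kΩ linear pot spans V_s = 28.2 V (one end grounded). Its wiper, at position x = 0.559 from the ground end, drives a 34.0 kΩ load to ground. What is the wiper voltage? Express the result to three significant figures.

Lower segment x·R_p = 4.187 kΩ; upper segment (1−x)·R_p = 3.303 kΩ.
Lower segment in parallel with the load: 4.187 ‖ 34.0 = 3.728 kΩ.
V_out = 28.2 × 3.728/(3.303 + 3.728) = 14.95 V.

V_out ≈ 15.0 V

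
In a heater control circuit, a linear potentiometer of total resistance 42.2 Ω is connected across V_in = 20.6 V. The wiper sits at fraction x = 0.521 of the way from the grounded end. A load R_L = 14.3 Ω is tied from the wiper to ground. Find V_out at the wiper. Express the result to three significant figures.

The pot divides into 20.21 Ω above the wiper and 21.99 Ω below.
R_L loads the lower segment: effective lower R = 8.665 Ω.
V_out = 20.6 × 8.665/(20.21 + 8.665) = 6.181 V.

V_out ≈ 6.18 V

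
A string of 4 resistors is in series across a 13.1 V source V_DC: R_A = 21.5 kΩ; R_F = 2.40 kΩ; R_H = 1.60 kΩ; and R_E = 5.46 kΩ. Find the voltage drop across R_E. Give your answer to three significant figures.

V ≈ 2.31 V

ΣR = 21.5 + 2.40 + 1.60 + 5.46 = 30.96 kΩ.
V = V_DC · R/ΣR = 13.1 × 0.1764 = 2.310 V.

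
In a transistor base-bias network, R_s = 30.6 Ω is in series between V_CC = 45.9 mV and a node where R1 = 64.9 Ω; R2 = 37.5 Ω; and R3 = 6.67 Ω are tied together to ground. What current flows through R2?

Equivalent of the parallel group: R_p = 5.208 Ω.
V_A = 45.9 × 5.208/35.81 = 6.676 mV.
Branch current I = V_A/R2 = 6.676/37.5 = 0.1780 mA.
(Check via current divider: I_total = 1.282 mA; share G_k/ΣG = 0.1389 → same result.)

I ≈ 0.178 mA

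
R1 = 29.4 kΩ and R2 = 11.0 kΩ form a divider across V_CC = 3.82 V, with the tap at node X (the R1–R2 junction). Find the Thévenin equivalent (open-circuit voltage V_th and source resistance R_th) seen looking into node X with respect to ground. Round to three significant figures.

With X open, the divider is unloaded: V_th = 3.82 × 11.0/40.40 = 1.040 V.
Zeroing V_CC shorts the top of R1 to ground, so R_th = R1 ‖ R2 = 8.005 kΩ.

V_th ≈ 1.04 V, R_th ≈ 8.00 kΩ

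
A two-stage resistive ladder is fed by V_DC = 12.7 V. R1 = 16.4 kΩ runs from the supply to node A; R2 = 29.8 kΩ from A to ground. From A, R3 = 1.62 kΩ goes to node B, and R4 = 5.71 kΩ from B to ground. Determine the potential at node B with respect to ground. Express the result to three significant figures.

Looking into the second stage from A: R3 + R4 = 7.330 kΩ appears in parallel with R2.
R2 ‖ (R3+R4) = 5.883 kΩ.
V_A = 12.7 × 5.883/(16.4 + 5.883) = 3.353 V.
Then the unloaded second divider: V_B = V_A × R4/(R3+R4) = 3.353 × 0.7790 = 2.612 V.

V_B ≈ 2.61 V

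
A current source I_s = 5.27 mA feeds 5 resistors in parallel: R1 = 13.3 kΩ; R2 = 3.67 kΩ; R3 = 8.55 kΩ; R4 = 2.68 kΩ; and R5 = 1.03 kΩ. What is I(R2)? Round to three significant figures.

I ≈ 0.794 mA

Total conductance ΣG = 1/13.3 + 1/3.67 + 1/8.55 + 1/2.68 + 1/1.03 = 1.809 (units of 1/kΩ).
Current divider: I(R2) = I_s · G_k/ΣG = 5.27 × (0.2725/1.809) = 5.27 × 0.1507 = 0.7940 mA.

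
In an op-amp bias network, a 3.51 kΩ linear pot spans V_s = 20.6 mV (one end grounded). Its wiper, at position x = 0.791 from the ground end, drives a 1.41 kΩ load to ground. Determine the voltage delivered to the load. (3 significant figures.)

V_out ≈ 11.5 mV

Lower segment x·R_p = 2.776 kΩ; upper segment (1−x)·R_p = 0.7336 kΩ.
(x·R_p) ‖ R_L = 0.9351 kΩ.
V_out = 20.6 × 0.9351/(0.7336 + 0.9351) = 11.54 mV.
(Unloaded: V_out = x·V_s = 16.3 mV.)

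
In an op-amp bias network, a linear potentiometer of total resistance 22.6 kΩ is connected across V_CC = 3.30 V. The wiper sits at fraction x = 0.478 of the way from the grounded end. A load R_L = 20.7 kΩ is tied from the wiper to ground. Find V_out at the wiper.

V_out ≈ 1.24 V

The pot divides into 11.80 kΩ above the wiper and 10.80 kΩ below.
Lower segment in parallel with the load: 10.80 ‖ 20.7 = 7.098 kΩ.
Then V_out = V_CC · 7.098/(11.80 + 7.098) = 1.240 V.
(Unloaded: V_out = x·V_CC = 1.58 V.)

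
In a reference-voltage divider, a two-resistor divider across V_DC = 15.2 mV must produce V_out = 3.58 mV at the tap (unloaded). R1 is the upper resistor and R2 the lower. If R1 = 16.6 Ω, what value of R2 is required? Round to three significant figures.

The divider ratio is R2/(R1+R2) = 3.58/15.2 = 0.2355.
So R2 = R1 · V_out/(V_DC − V_out) = 16.6 × 3.58/(15.2 − 3.58) = 16.6 × 0.3081 = 5.114 Ω.

R2 ≈ 5.11 Ω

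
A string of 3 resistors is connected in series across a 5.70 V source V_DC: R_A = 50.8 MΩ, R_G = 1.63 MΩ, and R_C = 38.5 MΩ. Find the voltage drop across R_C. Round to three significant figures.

Series total: ΣR = 50.8 + 1.63 + 38.5 = 90.93 MΩ.
Voltage divider: V = V_DC · (38.50 / 90.93) = 5.70 × 0.4234 = 2.413 V.

V ≈ 2.41 V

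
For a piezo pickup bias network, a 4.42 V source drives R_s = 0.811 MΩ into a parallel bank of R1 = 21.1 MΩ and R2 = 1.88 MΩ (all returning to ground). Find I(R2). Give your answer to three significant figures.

I ≈ 1.60 µA

Combine the parallel branches: R_p = (1/21.1 + 1/1.88)⁻¹ = 1.726 MΩ.
Node voltage V_A = V_CC · R_p/(R_s + R_p) = 4.42 × 0.6804 = 3.007 V.
I(R2) = V_A / R2 = 3.007/1.88 = 1.600 µA.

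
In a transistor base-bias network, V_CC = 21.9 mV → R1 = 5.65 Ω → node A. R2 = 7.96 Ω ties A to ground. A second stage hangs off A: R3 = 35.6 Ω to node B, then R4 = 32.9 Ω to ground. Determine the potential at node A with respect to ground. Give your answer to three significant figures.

The second stage (R3 + R4 = 68.50 Ω) loads node A in parallel with R2.
Effective lower resistance at A: R2 ‖ 68.50 = 7.131 Ω.
So V_A = 21.9 × 0.5579 = 12.22 mV.

V_A ≈ 12.2 mV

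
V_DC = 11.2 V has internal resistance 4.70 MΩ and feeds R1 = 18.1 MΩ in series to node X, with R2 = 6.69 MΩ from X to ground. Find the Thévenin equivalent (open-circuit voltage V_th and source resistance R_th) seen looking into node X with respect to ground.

V_th ≈ 2.54 V, R_th ≈ 5.17 MΩ

R1' = 4.70 + 18.1 = 22.80 MΩ (source resistance + R1).
V_th is the unloaded tap voltage: V_DC · R2/(R1'+R2) = 11.2 × 0.2269 = 2.541 V.
Looking into X with the source shorted: R_th = R1'·R2/(R1'+R2) = 22.80 × 6.69/29.49 = 5.172 MΩ.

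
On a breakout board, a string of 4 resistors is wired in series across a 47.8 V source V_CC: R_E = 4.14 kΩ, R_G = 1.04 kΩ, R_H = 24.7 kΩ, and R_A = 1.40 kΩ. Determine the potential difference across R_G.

ΣR = 4.14 + 1.04 + 24.7 + 1.40 = 31.28 kΩ.
V = V_CC · R/ΣR = 47.8 × 0.03325 = 1.589 V.

V ≈ 1.59 V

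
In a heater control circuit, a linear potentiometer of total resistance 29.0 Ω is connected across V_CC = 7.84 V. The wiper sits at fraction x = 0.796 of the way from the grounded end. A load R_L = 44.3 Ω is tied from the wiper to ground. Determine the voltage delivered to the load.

V_out ≈ 5.64 V

The pot divides into 5.916 Ω above the wiper and 23.08 Ω below.
(x·R_p) ‖ R_L = 15.18 Ω.
V_out = 7.84 × 15.18/(5.916 + 15.18) = 5.641 V.
(Unloaded: V_out = x·V_CC = 6.24 V.)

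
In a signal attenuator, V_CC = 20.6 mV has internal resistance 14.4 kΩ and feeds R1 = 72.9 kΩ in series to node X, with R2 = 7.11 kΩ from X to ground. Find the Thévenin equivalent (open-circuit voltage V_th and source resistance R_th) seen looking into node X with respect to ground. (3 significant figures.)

V_th ≈ 1.55 mV, R_th ≈ 6.57 kΩ

R1' = 14.4 + 72.9 = 87.30 kΩ (source resistance + R1).
Open-circuit (no load on X): V_th = V_CC · R2/(R1' + R2) = 20.6 × 7.11/(87.30 + 7.11) = 1.551 mV.
With V_CC suppressed (replaced by a short), R_th = R1' ‖ R2 = (87.30 × 7.11)/(87.30 + 7.11) = 6.575 kΩ.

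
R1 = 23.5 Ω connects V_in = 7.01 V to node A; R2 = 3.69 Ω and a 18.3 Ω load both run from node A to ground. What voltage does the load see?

The load sits in parallel with R2, giving an effective lower resistance R2' = R2·R_L/(R2+R_L) = 3.071 Ω.
Voltage divider with the loaded lower leg: V_out = 7.01 × 3.071/(23.5 + 3.071) = 7.01 × 0.1156 = 0.8102 V.

V_out ≈ 0.810 V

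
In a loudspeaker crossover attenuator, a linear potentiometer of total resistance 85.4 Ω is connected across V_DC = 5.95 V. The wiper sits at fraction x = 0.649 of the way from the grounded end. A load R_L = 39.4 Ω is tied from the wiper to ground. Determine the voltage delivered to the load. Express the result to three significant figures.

V_out ≈ 2.59 V

Split the track: R_lower = x·R_p = 55.42 Ω, R_upper = (1−x)·R_p = 29.98 Ω.
R_L loads the lower segment: effective lower R = 23.03 Ω.
Then V_out = V_DC · 23.03/(29.98 + 23.03) = 2.585 V.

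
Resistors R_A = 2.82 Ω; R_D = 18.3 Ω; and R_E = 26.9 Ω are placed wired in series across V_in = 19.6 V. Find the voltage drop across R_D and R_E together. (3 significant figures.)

V ≈ 18.4 V

ΣR = 2.82 + 18.3 + 26.9 = 48.02 Ω.
R_{R_D..R_E} = 18.3 + 26.9 = 45.20 Ω.
Voltage divider: V = V_in · (45.20 / 48.02) = 19.6 × 0.9413 = 18.45 V.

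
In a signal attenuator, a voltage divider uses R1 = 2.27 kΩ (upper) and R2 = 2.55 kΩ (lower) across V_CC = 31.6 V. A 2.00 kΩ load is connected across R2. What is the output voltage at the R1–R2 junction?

R2 ‖ R_L = (2.55 × 2.00)/(2.55 + 2.00) = 1.121 kΩ.
Now apply the divider: V_out = 31.6 × 0.3306 = 10.45 V.

V_out ≈ 10.4 V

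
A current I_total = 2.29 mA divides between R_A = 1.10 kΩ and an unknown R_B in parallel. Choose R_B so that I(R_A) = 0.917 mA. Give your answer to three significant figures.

R_B ≈ 0.735 kΩ

In a two-way split, I_A/I_total = R_B/(R_A + R_B).
With f = 0.4004, R_B = R_A · f/(1−f) = 1.10 × 0.6679 = 0.7347 kΩ.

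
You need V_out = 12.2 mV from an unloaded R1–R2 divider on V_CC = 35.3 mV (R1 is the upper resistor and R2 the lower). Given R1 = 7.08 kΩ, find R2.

R2 ≈ 3.74 kΩ

V_out/V_CC = R2/(R1+R2) = 0.3456.
So R2 = R1 · V_out/(V_CC − V_out) = 7.08 × 12.2/(35.3 − 12.2) = 7.08 × 0.5281 = 3.739 kΩ.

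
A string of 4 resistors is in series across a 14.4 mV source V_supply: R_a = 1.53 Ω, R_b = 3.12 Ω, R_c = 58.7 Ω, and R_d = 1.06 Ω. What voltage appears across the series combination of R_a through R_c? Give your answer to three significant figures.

Total series resistance ΣR = 1.53 + 3.12 + 58.7 + 1.06 = 64.41 Ω.
R_{R_a..R_c} = 1.53 + 3.12 + 58.7 = 63.35 Ω.
By the voltage-divider rule, V = 14.4 × 63.35/64.41 = 14.16 mV.

V ≈ 14.2 mV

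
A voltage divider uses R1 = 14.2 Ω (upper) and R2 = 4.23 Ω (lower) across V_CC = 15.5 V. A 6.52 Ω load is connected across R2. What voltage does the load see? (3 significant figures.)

R2 ‖ R_L = (4.23 × 6.52)/(4.23 + 6.52) = 2.566 Ω.
Now apply the divider: V_out = 15.5 × 0.1530 = 2.372 V.
(Unloaded it would be 3.56 V; the load pulls it down.)

V_out ≈ 2.37 V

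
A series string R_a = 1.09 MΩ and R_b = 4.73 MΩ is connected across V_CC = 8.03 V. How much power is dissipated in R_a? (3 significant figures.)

Series current I = V_CC/ΣR = 8.03/5.820 = 1.380 µA.
P(R_a) = I²·R_a = (1.380)² × 1.09 = 2.075 µW.

P ≈ 2.07 µW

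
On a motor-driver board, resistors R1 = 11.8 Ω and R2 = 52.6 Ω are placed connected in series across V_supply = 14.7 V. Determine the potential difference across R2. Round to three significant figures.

V ≈ 12.0 V

Total series resistance ΣR = 11.8 + 52.6 = 64.40 Ω.
V = V_supply · R/ΣR = 14.7 × 0.8168 = 12.01 V.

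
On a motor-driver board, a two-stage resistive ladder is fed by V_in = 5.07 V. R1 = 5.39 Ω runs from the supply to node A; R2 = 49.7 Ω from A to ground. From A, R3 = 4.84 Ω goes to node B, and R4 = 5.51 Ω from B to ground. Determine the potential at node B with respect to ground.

V_B ≈ 1.66 V

Node A sees R2 in parallel with the series input of stage 2, R3 + R4 = 10.35 Ω.
R2 ‖ (R3+R4) = 8.566 Ω.
So V_A = 5.07 × 0.6138 = 3.112 V.
Stage 2 is unloaded, so V_B = V_A · R4/(R3+R4) = 3.112 × 5.51/10.35 = 1.657 V.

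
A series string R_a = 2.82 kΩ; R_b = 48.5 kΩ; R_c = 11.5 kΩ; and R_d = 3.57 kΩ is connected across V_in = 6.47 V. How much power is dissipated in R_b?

The common current is I = 6.47/66.39 = 0.09745 mA.
P = I²R = 0.009497 × 48.5 = 0.4606 mW.

P ≈ 0.461 mW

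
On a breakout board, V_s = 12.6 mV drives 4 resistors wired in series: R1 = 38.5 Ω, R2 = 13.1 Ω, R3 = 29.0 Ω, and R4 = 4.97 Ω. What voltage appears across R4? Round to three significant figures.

Total series resistance ΣR = 38.5 + 13.1 + 29.0 + 4.97 = 85.57 Ω.
V = V_s · R/ΣR = 12.6 × 0.05808 = 0.7318 mV.

V ≈ 0.732 mV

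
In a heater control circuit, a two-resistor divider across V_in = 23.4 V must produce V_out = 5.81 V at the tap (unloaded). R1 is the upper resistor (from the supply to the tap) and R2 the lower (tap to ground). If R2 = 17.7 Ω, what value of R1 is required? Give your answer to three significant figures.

The divider ratio is R2/(R1+R2) = 5.81/23.4 = 0.2483.
So R1 = R2 · (V_in/V_out − 1) = 17.7 × (23.4/5.81 − 1) = 17.7 × 3.028 = 53.59 Ω.

R1 ≈ 53.6 Ω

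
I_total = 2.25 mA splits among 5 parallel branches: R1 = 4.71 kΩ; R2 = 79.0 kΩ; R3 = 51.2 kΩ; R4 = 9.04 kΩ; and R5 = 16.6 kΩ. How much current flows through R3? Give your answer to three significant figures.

ΣG = 1/4.71 + 1/79.0 + 1/51.2 + 1/9.04 + 1/16.6 = 0.4154.
R3 takes the fraction G_k/ΣG = 0.01953/0.4154 = 0.04702, so I = 2.25 × 0.04702 = 0.1058 mA.

I ≈ 0.106 mA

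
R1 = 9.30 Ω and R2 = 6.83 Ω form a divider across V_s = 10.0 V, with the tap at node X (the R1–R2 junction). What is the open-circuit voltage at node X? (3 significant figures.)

V_th ≈ 4.23 V

V_th is the unloaded tap voltage: V_s · R2/(R1+R2) = 10.0 × 0.4234 = 4.234 V.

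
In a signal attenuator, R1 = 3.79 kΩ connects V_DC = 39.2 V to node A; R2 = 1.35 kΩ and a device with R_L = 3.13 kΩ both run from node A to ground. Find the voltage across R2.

V_out ≈ 7.81 V

R2 ‖ R_L = (1.35 × 3.13)/(1.35 + 3.13) = 0.9432 kΩ.
Now apply the divider: V_out = 39.2 × 0.1993 = 7.811 V.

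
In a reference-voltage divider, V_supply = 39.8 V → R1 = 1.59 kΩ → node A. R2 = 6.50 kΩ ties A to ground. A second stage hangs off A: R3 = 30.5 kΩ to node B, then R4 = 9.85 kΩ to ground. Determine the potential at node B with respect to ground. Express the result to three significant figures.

Node A sees R2 in parallel with the series input of stage 2, R3 + R4 = 40.35 kΩ.
R2 ‖ (R3+R4) = 5.598 kΩ.
So V_A = 39.8 × 0.7788 = 31.00 V.
Stage 2 is unloaded, so V_B = V_A · R4/(R3+R4) = 31.00 × 9.85/40.35 = 7.567 V.

V_B ≈ 7.57 V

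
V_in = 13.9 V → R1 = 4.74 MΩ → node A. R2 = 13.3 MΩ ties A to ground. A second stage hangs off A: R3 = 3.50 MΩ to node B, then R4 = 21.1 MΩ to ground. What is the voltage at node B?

Node A sees R2 in parallel with the series input of stage 2, R3 + R4 = 24.60 MΩ.
Effective lower resistance at A: R2 ‖ 24.60 = 8.633 MΩ.
First divider: V_A = V_in · 8.633/(4.74 + 8.633) = 8.973 V.
Then the unloaded second divider: V_B = V_A × R4/(R3+R4) = 8.973 × 0.8577 = 7.696 V.

V_B ≈ 7.70 V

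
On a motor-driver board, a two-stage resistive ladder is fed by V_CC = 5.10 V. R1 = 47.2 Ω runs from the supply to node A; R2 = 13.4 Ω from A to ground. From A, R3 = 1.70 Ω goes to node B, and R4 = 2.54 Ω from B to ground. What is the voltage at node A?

Looking into the second stage from A: R3 + R4 = 4.240 Ω appears in parallel with R2.
Effective lower resistance at A: R2 ‖ 4.240 = 3.221 Ω.
First divider: V_A = V_CC · 3.221/(47.2 + 3.221) = 0.3258 V.

V_A ≈ 0.326 V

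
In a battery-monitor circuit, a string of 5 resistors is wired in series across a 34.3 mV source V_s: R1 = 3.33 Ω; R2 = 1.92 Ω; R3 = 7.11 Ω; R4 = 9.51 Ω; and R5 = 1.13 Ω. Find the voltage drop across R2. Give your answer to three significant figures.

Series total: ΣR = 3.33 + 1.92 + 7.11 + 9.51 + 1.13 = 23.00 Ω.
Voltage divider: V = V_s · (1.920 / 23.00) = 34.3 × 0.08348 = 2.863 mV.

V ≈ 2.86 mV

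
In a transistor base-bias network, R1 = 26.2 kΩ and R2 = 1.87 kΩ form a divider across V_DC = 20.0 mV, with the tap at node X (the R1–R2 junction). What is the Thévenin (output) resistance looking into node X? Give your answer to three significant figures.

With V_DC suppressed (replaced by a short), R_th = R1 ‖ R2 = (26.20 × 1.87)/(26.20 + 1.87) = 1.745 kΩ.

R_th ≈ 1.75 kΩ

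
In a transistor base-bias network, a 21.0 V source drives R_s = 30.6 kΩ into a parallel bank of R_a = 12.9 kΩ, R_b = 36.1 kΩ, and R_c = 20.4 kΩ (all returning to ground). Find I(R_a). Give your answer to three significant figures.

Parallel bank: R_p = 1/(1/12.9 + 1/36.1 + 1/20.4) = 6.483 kΩ.
V_A = 21.0 × 6.483/37.08 = 3.671 V.
Branch current I = V_A/R_a = 3.671/12.9 = 0.2846 mA.

I ≈ 0.285 mA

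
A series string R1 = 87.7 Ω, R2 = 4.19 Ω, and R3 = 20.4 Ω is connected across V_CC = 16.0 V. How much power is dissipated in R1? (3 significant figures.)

The common current is I = 16.0/112.3 = 0.1425 A.
P(R1) = I²·R1 = (0.1425)² × 87.7 = 1.781 W.

P ≈ 1.78 W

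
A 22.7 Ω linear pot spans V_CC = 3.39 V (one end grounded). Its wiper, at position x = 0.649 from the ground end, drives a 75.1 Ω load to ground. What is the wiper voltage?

V_out ≈ 2.06 V

The pot divides into 7.968 Ω above the wiper and 14.73 Ω below.
(x·R_p) ‖ R_L = 12.32 Ω.
Then V_out = V_CC · 12.32/(7.968 + 12.32) = 2.058 V.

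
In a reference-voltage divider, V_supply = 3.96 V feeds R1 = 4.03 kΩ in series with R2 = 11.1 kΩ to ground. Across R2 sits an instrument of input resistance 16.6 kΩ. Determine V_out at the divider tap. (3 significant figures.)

R2 ‖ R_L = (11.1 × 16.6)/(11.1 + 16.6) = 6.652 kΩ.
Now apply the divider: V_out = 3.96 × 0.6227 = 2.466 V.

V_out ≈ 2.47 V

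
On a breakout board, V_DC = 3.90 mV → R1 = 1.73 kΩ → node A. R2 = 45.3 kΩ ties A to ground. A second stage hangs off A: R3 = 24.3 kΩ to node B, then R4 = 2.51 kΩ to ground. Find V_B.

V_B ≈ 0.331 mV

The second stage (R3 + R4 = 26.81 kΩ) loads node A in parallel with R2.
R2 ‖ (R3+R4) = 16.84 kΩ.
So V_A = 3.90 × 0.9069 = 3.537 mV.
Stage 2 is unloaded, so V_B = V_A · R4/(R3+R4) = 3.537 × 2.51/26.81 = 0.3311 mV.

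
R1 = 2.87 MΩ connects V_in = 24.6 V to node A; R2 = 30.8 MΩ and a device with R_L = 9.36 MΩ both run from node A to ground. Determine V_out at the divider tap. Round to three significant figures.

V_out ≈ 17.6 V

R2 ‖ R_L = (30.8 × 9.36)/(30.8 + 9.36) = 7.178 MΩ.
Voltage divider with the loaded lower leg: V_out = 24.6 × 7.178/(2.87 + 7.178) = 24.6 × 0.7144 = 17.57 V.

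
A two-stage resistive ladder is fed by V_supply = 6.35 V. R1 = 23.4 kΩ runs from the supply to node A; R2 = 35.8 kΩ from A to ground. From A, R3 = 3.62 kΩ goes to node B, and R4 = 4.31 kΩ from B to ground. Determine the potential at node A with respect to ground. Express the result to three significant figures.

V_A ≈ 1.38 V

Node A sees R2 in parallel with the series input of stage 2, R3 + R4 = 7.930 kΩ.
R2 ‖ (R3+R4) = 6.492 kΩ.
V_A = 6.35 × 6.492/(23.4 + 6.492) = 1.379 V.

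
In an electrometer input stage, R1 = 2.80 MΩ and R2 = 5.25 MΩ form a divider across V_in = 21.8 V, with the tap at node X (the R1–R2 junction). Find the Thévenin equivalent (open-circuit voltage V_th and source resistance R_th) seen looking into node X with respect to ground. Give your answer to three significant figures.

V_th ≈ 14.2 V, R_th ≈ 1.83 MΩ

With X open, the divider is unloaded: V_th = 21.8 × 5.25/8.050 = 14.22 V.
With V_in suppressed (replaced by a short), R_th = R1 ‖ R2 = (2.800 × 5.25)/(2.800 + 5.25) = 1.826 MΩ.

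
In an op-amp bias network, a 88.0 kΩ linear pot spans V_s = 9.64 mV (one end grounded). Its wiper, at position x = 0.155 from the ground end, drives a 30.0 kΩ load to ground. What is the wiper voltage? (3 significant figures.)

V_out ≈ 1.08 mV

Split the track: R_lower = x·R_p = 13.64 kΩ, R_upper = (1−x)·R_p = 74.36 kΩ.
Lower segment in parallel with the load: 13.64 ‖ 30.0 = 9.377 kΩ.
V_out = 9.64 × 9.377/(74.36 + 9.377) = 1.079 mV.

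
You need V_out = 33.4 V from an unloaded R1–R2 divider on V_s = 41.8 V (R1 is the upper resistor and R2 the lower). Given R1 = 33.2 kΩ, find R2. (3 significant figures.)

Required fraction k = V_out/V_s = 0.7990.
So R2 = R1 · V_out/(V_s − V_out) = 33.2 × 33.4/(41.8 − 33.4) = 33.2 × 3.976 = 132.0 kΩ.

R2 ≈ 132 kΩ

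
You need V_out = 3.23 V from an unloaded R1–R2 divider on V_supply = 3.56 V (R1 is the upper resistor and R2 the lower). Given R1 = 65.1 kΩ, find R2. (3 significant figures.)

R2 ≈ 637 kΩ

V_out/V_supply = R2/(R1+R2) = 0.9073.
Rearranging, R2 = R1·k/(1−k) = 65.1 × 9.788 = 637.2 kΩ.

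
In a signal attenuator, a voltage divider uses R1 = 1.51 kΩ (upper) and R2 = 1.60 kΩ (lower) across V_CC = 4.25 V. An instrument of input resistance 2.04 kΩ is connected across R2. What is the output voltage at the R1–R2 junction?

The load sits in parallel with R2, giving an effective lower resistance R2' = R2·R_L/(R2+R_L) = 0.8967 kΩ.
Then V_out = V_CC · R2'/(R1 + R2') = 4.25 × 0.8967/2.407 = 1.583 V.

V_out ≈ 1.58 V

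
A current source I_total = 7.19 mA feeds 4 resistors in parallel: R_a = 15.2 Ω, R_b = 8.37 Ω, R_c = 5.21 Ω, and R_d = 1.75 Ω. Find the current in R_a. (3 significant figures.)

I ≈ 0.499 mA

Conductances: ΣG = 1/15.2 + 1/8.37 + 1/5.21 + 1/1.75 = 0.9486 (1/Ω).
By the current-divider rule, I = I_total · G_k/ΣG = 7.19 × 0.06935 = 0.4986 mA.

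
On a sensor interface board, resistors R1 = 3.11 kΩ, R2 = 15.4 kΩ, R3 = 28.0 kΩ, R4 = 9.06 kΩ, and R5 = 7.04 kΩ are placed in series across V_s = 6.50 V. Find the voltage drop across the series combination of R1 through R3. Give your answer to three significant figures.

ΣR = 3.11 + 15.4 + 28.0 + 9.06 + 7.04 = 62.61 kΩ.
R_{R1..R3} = 3.11 + 15.4 + 28.0 = 46.51 kΩ.
V = V_s · R/ΣR = 6.50 × 0.7429 = 4.829 V.

V ≈ 4.83 V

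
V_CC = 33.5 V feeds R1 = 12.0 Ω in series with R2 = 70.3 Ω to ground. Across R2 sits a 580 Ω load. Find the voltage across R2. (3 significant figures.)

V_out ≈ 28.1 V

The load sits in parallel with R2, giving an effective lower resistance R2' = R2·R_L/(R2+R_L) = 62.70 Ω.
Now apply the divider: V_out = 33.5 × 0.8394 = 28.12 V.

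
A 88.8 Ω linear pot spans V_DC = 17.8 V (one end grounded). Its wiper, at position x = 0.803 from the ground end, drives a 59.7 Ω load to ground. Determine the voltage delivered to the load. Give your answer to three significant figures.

V_out ≈ 11.6 V

The pot divides into 17.49 Ω above the wiper and 71.31 Ω below.
R_L loads the lower segment: effective lower R = 32.49 Ω.
Then V_out = V_DC · 32.49/(17.49 + 32.49) = 11.57 V.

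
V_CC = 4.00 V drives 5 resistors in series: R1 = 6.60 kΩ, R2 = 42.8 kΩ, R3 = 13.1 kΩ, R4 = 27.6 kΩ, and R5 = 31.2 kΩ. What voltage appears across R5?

Series total: ΣR = 6.60 + 42.8 + 13.1 + 27.6 + 31.2 = 121.3 kΩ.
V = V_CC · R/ΣR = 4.00 × 0.2572 = 1.029 V.

V ≈ 1.03 V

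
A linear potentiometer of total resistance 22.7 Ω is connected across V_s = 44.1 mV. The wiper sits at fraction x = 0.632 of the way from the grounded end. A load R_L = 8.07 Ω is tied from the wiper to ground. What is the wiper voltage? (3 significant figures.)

V_out ≈ 16.8 mV

Split the track: R_lower = x·R_p = 14.35 Ω, R_upper = (1−x)·R_p = 8.354 Ω.
Lower segment in parallel with the load: 14.35 ‖ 8.07 = 5.165 Ω.
Loaded-divider output: V_out = 44.1 × 0.3821 = 16.85 mV.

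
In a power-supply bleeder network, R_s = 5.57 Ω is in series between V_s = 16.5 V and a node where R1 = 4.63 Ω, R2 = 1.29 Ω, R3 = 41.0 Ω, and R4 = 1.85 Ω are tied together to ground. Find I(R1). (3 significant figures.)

I ≈ 0.369 A

Equivalent of the parallel group: R_p = 0.6426 Ω.
V_A = 16.5 × 0.6426/6.213 = 1.707 V.
I(R1) = V_A / R1 = 1.707/4.63 = 0.3686 A.
(Equivalently: I_total = 2.656 A, then current-divider fraction G_k/ΣG = 0.1388.)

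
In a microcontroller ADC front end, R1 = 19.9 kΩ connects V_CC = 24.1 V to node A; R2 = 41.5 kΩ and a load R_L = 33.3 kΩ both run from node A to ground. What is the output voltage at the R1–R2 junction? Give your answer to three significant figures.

R2 ‖ R_L = (41.5 × 33.3)/(41.5 + 33.3) = 18.48 kΩ.
Then V_out = V_CC · R2'/(R1 + R2') = 24.1 × 18.48/38.38 = 11.60 V.

V_out ≈ 11.6 V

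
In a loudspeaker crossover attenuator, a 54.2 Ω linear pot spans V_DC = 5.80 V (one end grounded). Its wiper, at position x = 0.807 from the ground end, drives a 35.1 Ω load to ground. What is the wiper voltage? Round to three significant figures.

Split the track: R_lower = x·R_p = 43.74 Ω, R_upper = (1−x)·R_p = 10.46 Ω.
(x·R_p) ‖ R_L = 19.47 Ω.
Then V_out = V_DC · 19.47/(10.46 + 19.47) = 3.773 V.

V_out ≈ 3.77 V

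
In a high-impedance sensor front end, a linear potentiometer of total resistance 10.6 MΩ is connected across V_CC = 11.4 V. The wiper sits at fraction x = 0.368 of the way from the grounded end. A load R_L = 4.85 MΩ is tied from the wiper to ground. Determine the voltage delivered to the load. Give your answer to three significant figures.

V_out ≈ 2.78 V

The pot divides into 6.699 MΩ above the wiper and 3.901 MΩ below.
R_L loads the lower segment: effective lower R = 2.162 MΩ.
Loaded-divider output: V_out = 11.4 × 0.2440 = 2.781 V.
(Unloaded: V_out = x·V_CC = 4.20 V.)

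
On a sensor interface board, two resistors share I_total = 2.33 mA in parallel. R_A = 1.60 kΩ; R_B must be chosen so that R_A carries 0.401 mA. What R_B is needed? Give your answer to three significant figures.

R_B ≈ 0.333 kΩ

The fraction through R_A equals R_B/(R_A+R_B).
0.401/2.33 = R_B/(R_A + R_B) → R_B = R_A · (0.1721)/(1 − 0.1721) = 1.60 × 0.2079 = 0.3326 kΩ.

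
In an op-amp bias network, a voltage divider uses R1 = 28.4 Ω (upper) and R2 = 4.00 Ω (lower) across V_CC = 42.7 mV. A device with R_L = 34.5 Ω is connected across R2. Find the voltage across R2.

R2 ‖ R_L = (4.00 × 34.5)/(4.00 + 34.5) = 3.584 Ω.
Now apply the divider: V_out = 42.7 × 0.1121 = 4.785 mV.

V_out ≈ 4.79 mV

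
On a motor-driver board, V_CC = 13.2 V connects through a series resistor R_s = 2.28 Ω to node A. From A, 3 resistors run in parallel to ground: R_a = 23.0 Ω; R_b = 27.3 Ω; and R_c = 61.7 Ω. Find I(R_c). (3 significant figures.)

I ≈ 0.175 A

Combine the parallel branches: R_p = (1/23.0 + 1/27.3 + 1/61.7)⁻¹ = 10.38 Ω.
V_A by voltage divider: V_A = 13.2 × 10.38/(2.28 + 10.38) = 10.82 V.
Branch current I = V_A/R_c = 10.82/61.7 = 0.1754 A.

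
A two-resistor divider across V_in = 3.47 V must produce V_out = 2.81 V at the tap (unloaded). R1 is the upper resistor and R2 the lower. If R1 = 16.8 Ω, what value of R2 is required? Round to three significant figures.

R2 ≈ 71.5 Ω

V_out/V_in = R2/(R1+R2) = 0.8098.
So R2 = R1 · V_out/(V_in − V_out) = 16.8 × 2.81/(3.47 − 2.81) = 16.8 × 4.258 = 71.53 Ω.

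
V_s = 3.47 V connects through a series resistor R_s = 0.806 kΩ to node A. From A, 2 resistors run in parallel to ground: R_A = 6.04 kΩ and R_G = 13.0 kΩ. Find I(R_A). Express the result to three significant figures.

Equivalent of the parallel group: R_p = 4.124 kΩ.
V_A = 3.47 × 4.124/4.930 = 2.903 V.
I(R_A) = V_A / R_A = 2.903/6.04 = 0.4806 mA.

I ≈ 0.481 mA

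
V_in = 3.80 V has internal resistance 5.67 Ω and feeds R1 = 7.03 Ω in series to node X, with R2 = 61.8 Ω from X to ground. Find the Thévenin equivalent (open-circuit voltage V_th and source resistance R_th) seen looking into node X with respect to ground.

V_th ≈ 3.15 V, R_th ≈ 10.5 Ω

R1' = 5.67 + 7.03 = 12.70 Ω (source resistance + R1).
V_th is the unloaded tap voltage: V_in · R2/(R1'+R2) = 3.80 × 0.8295 = 3.152 V.
Zeroing V_in shorts the top of R1' to ground, so R_th = R1' ‖ R2 = 10.54 Ω.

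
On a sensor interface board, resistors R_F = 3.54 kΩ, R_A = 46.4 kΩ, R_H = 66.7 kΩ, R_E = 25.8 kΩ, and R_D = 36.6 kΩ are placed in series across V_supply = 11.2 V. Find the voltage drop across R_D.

V ≈ 2.29 V

ΣR = 3.54 + 46.4 + 66.7 + 25.8 + 36.6 = 179.0 kΩ.
Voltage divider: V = V_supply · (36.60 / 179.0) = 11.2 × 0.2044 = 2.290 V.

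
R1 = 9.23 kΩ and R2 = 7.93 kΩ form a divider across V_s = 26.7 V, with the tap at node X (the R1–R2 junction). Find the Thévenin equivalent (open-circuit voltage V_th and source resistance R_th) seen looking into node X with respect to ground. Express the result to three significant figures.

V_th is the unloaded tap voltage: V_s · R2/(R1+R2) = 26.7 × 0.4621 = 12.34 V.
Zeroing V_s shorts the top of R1 to ground, so R_th = R1 ‖ R2 = 4.265 kΩ.

V_th ≈ 12.3 V, R_th ≈ 4.27 kΩ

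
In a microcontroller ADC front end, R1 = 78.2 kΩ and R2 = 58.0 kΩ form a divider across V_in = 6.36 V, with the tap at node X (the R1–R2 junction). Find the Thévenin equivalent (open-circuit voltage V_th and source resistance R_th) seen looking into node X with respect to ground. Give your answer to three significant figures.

Open-circuit (no load on X): V_th = V_in · R2/(R1 + R2) = 6.36 × 58.0/(78.20 + 58.0) = 2.708 V.
Zeroing V_in shorts the top of R1 to ground, so R_th = R1 ‖ R2 = 33.30 kΩ.

V_th ≈ 2.71 V, R_th ≈ 33.3 kΩ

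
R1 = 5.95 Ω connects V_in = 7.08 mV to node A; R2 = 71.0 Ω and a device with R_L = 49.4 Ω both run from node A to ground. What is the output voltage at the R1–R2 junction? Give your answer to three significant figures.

The load sits in parallel with R2, giving an effective lower resistance R2' = R2·R_L/(R2+R_L) = 29.13 Ω.
Voltage divider with the loaded lower leg: V_out = 7.08 × 29.13/(5.95 + 29.13) = 7.08 × 0.8304 = 5.879 mV.

V_out ≈ 5.88 mV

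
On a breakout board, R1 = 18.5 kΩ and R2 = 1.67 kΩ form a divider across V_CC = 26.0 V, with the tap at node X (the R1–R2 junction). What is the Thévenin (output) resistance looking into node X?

With V_CC suppressed (replaced by a short), R_th = R1 ‖ R2 = (18.50 × 1.67)/(18.50 + 1.67) = 1.532 kΩ.

R_th ≈ 1.53 kΩ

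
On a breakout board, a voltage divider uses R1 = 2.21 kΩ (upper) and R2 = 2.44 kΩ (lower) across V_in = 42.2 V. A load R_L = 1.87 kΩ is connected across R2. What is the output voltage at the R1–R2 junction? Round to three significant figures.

First combine the lower leg with the load: R2 ‖ R_L = 1.059 kΩ.
Now apply the divider: V_out = 42.2 × 0.3239 = 13.67 V.

V_out ≈ 13.7 V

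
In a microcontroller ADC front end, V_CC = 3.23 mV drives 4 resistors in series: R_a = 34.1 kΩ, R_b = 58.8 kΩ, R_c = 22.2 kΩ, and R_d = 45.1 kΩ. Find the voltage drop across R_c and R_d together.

Series total: ΣR = 34.1 + 58.8 + 22.2 + 45.1 = 160.2 kΩ.
R_{R_c..R_d} = 22.2 + 45.1 = 67.30 kΩ.
Voltage divider: V = V_CC · (67.30 / 160.2) = 3.23 × 0.4201 = 1.357 mV.

V ≈ 1.36 mV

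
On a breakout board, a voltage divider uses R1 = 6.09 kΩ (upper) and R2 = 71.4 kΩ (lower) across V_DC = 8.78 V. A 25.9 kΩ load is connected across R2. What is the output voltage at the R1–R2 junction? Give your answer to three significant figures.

First combine the lower leg with the load: R2 ‖ R_L = 19.01 kΩ.
Now apply the divider: V_out = 8.78 × 0.7573 = 6.649 V.

V_out ≈ 6.65 V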